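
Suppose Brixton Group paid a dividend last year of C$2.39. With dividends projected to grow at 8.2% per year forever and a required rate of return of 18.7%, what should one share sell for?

Gordon growth model: P₀ = D₁/(r − g). D₁ = 2.39 × (1 + 0.082) = 2.5860.
P₀ = 2.5860 / (0.187 − 0.082) = 2.5860 / 0.105 = 24.6284

C$24.63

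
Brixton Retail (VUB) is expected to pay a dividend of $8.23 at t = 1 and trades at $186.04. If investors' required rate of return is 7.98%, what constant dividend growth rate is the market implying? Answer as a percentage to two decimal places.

3.56%

From P₀ = D₁/(r − g), the implied growth is g = r − D₁/P₀.
g = 0.0798 − 8.23/186.04 = 0.0798 − 0.04424 = 0.03556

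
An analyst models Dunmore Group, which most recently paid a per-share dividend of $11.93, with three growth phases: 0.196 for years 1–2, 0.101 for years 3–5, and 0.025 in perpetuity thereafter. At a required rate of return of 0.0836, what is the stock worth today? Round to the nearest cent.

Three-stage DDM. Project D₁…D_5; terminal Gordon value at t=5 with g = 0.025; discount at r = 0.0836.
D_1 = 14.2683
D_2 = 17.0649
D_3 = 18.7884
D_4 = 20.6860
D_5 = 22.7753
TV_5 = 23.3447/(0.0836−0.025) = 398.3740
P₀ = Σ Dₜ/(1+r)ᵗ + TV_5/(1+r)^5 = 339.3688

$339.37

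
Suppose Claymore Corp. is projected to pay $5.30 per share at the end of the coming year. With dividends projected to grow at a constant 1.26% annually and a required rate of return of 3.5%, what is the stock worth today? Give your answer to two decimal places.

$236.61

Gordon growth model: P₀ = D₁/(r − g), with D₁ = 5.30 given directly.
P₀ = 5.3000 / (0.035 − 0.0126) = 5.3000 / 0.0224 = 236.6071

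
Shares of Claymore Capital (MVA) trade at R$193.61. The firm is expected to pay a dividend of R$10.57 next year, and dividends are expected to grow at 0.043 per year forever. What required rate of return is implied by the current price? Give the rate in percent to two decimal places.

Rearranging the constant-growth DDM: r = D₁/P₀ + g.
r = 10.5700 / 193.61 + 0.043 = 0.05459 + 0.043 = 0.09759

9.76%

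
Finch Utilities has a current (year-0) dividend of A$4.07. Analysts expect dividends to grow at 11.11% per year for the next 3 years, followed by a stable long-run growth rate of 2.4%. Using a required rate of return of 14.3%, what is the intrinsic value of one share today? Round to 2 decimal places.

A$43.71

Two-stage DDM. Project D₁…D_3 at 0.1111, terminal growth 0.024, discount at r = 0.143.
D_1 = 4.5222
D_2 = 5.0246
D_3 = 5.5828
Terminal value at t=3: TV = D_4/(r−g) = 5.7168/(0.143−0.024) = 48.0404
P₀ = 4.5222/(1+0.143)^1 + 5.0246/(1+0.143)^2 + 5.5828/(1+0.143)^3 + 48.0404/(1+0.143)^3 = 43.7123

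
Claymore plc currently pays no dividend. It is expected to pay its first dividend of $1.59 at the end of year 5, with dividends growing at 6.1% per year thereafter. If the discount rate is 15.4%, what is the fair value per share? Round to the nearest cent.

$9.64

Deferred-dividend DDM. At t=4 the remaining stream is a growing perpetuity with first payment D_5 = 1.59.
V_4 = D_5/(r−g) = 1.59/(0.154−0.061) = 17.0968
P₀ = V_4/(1+r)^4 = 17.0968/(1+0.154)^4 = 9.6403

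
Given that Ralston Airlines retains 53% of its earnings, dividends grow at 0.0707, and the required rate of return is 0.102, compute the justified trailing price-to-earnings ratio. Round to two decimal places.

Payout ratio b = 1 − 0.53 = 0.47.
Justified trailing P/E = b(1+g)/(r−g) = 0.47×(1+0.0707)/(0.102−0.0707) = 16.0776

16.08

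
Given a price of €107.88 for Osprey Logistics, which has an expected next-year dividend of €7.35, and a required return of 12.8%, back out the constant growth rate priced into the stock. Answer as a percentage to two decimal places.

From P₀ = D₁/(r − g), the implied growth is g = r − D₁/P₀.
g = 0.128 − 7.35/107.88 = 0.128 − 0.06813 = 0.05987

5.99%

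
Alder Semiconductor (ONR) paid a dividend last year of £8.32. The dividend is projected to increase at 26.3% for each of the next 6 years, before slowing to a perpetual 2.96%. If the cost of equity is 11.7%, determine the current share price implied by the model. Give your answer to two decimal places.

£283.26

Two-stage DDM. Project D₁…D_6 at 0.263, terminal growth 0.0296, discount at r = 0.117.
D_1 = 10.5082
D_2 = 13.2718
D_3 = 16.7623
D_4 = 21.1708
D_5 = 26.7387
D_6 = 33.7710
Terminal value at t=6: TV = D_7/(r−g) = 34.7706/(0.117−0.0296) = 397.8327
P₀ = 10.5082/(1+0.117)^1 + 13.2718/(1+0.117)^2 + 16.7623/(1+0.117)^3 + 21.1708/(1+0.117)^4 + 26.7387/(1+0.117)^5 + 33.7710/(1+0.117)^6 + 397.8327/(1+0.117)^6 = 283.2600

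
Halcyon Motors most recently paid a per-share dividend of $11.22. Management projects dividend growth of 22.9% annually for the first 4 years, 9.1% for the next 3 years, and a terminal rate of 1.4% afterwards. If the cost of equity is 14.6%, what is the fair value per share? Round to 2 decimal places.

$192.37

Three-stage DDM. Project D₁…D_7; terminal Gordon value at t=7 with g = 0.014; discount at r = 0.146.
D_1 = 13.7894
D_2 = 16.9471
D_3 = 20.8280
D_4 = 25.5977
D_5 = 27.9271
D_6 = 30.4684
D_7 = 33.2410
TV_7 = 33.7064/(0.146−0.014) = 255.3516
P₀ = Σ Dₜ/(1+r)ᵗ + TV_7/(1+r)^7 = 192.3670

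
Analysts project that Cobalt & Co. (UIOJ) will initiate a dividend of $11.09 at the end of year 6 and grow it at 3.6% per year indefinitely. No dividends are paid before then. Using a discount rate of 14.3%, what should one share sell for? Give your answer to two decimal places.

Deferred-dividend DDM. At t=5 the remaining stream is a growing perpetuity with first payment D_6 = 11.09.
V_5 = D_6/(r−g) = 11.09/(0.143−0.036) = 103.6449
P₀ = V_5/(1+r)^5 = 103.6449/(1+0.143)^5 = 53.1272

$53.13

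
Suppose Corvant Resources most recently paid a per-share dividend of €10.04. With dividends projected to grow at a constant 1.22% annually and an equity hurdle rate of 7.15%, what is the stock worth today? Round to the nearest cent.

Gordon growth model: P₀ = D₁/(r − g). D₁ = 10.04 × (1 + 0.0122) = 10.1625.
P₀ = 10.1625 / (0.0715 − 0.0122) = 10.1625 / 0.0593 = 171.3742

€171.37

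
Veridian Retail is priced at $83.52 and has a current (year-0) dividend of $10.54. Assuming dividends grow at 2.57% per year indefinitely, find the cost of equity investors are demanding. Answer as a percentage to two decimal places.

Rearranging the constant-growth DDM: r = D₁/P₀ + g.
D₁ = 10.54 × (1 + 0.0257) = 10.8109.
r = 10.8109 / 83.52 + 0.0257 = 0.12944 + 0.0257 = 0.15514

15.51%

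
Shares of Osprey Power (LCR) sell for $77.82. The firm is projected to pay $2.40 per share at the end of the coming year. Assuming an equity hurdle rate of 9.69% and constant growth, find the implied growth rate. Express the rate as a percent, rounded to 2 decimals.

From P₀ = D₁/(r − g), the implied growth is g = r − D₁/P₀.
g = 0.0969 − 2.40/77.82 = 0.0969 − 0.03084 = 0.06606

6.61%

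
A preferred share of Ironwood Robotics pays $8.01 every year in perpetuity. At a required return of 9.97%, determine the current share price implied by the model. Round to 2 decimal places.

Zero-growth DDM (perpetuity): P₀ = D/r = 8.01 / 0.0997 = 80.3410

$80.34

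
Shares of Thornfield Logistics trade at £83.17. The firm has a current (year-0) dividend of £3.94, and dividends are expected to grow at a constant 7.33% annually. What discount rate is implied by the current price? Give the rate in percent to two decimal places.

Rearranging the constant-growth DDM: r = D₁/P₀ + g.
D₁ = 3.94 × (1 + 0.0733) = 4.2288.
r = 4.2288 / 83.17 + 0.0733 = 0.05085 + 0.0733 = 0.12415

12.41%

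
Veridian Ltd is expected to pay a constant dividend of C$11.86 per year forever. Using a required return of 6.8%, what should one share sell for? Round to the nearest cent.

Zero-growth DDM (perpetuity): P₀ = D/r = 11.86 / 0.068 = 174.4118

C$174.41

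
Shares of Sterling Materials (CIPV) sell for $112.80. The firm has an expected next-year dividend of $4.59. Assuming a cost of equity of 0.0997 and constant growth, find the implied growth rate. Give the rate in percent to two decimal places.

5.90%

From P₀ = D₁/(r − g), the implied growth is g = r − D₁/P₀.
g = 0.0997 − 4.59/112.80 = 0.0997 − 0.04069 = 0.05901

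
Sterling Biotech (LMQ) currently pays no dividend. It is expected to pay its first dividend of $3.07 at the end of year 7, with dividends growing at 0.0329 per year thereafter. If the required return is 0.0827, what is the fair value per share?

$38.27

Deferred-dividend DDM. At t=6 the remaining stream is a growing perpetuity with first payment D_7 = 3.07.
V_6 = D_7/(r−g) = 3.07/(0.0827−0.0329) = 61.6466
P₀ = V_6/(1+r)^6 = 61.6466/(1+0.0827)^6 = 38.2702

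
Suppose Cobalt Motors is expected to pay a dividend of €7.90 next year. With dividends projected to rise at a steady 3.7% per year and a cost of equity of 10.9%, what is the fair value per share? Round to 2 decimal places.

Gordon growth model: P₀ = D₁/(r − g), with D₁ = 7.90 given directly.
P₀ = 7.9000 / (0.109 − 0.037) = 7.9000 / 0.072 = 109.7222

€109.72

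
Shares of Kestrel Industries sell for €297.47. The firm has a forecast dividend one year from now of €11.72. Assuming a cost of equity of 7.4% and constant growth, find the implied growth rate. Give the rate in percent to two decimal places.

3.46%

From P₀ = D₁/(r − g), the implied growth is g = r − D₁/P₀.
g = 0.074 − 11.72/297.47 = 0.074 − 0.03940 = 0.03460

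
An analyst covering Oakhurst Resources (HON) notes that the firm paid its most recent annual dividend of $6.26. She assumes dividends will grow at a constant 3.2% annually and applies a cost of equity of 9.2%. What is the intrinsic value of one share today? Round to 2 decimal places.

$107.67

Gordon growth model: P₀ = D₁/(r − g). D₁ = 6.26 × (1 + 0.032) = 6.4603.
P₀ = 6.4603 / (0.092 − 0.032) = 6.4603 / 0.06 = 107.6720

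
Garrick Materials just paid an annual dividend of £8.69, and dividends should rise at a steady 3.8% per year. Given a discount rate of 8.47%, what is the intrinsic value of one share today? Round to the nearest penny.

Gordon growth model: P₀ = D₁/(r − g). D₁ = 8.69 × (1 + 0.038) = 9.0202.
P₀ = 9.0202 / (0.0847 − 0.038) = 9.0202 / 0.0467 = 193.1525

£193.15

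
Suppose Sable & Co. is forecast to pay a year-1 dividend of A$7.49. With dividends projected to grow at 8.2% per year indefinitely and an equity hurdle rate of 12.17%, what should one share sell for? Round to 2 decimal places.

A$188.66

Gordon growth model: P₀ = D₁/(r − g), with D₁ = 7.49 given directly.
P₀ = 7.4900 / (0.1217 − 0.082) = 7.4900 / 0.0397 = 188.6650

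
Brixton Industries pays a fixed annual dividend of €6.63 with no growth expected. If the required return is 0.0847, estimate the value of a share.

Zero-growth DDM (perpetuity): P₀ = D/r = 6.63 / 0.0847 = 78.2763

€78.28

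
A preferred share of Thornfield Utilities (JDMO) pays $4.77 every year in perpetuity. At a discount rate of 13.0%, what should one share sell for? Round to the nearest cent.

Zero-growth DDM (perpetuity): P₀ = D/r = 4.77 / 0.13 = 36.6923

$36.69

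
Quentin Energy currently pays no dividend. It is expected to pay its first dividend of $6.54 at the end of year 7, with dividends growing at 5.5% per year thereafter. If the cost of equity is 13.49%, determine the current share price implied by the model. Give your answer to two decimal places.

Deferred-dividend DDM. At t=6 the remaining stream is a growing perpetuity with first payment D_7 = 6.54.
V_6 = D_7/(r−g) = 6.54/(0.1349−0.055) = 81.8523
P₀ = V_6/(1+r)^6 = 81.8523/(1+0.1349)^6 = 38.3076

$38.31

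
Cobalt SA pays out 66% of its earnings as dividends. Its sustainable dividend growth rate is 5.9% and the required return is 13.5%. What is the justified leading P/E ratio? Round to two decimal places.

Justified leading P/E = b/(r−g) = 0.66/(0.135−0.059) = 8.6842

8.68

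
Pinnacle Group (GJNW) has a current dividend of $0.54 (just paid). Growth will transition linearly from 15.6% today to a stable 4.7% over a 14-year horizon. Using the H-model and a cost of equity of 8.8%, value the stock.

$23.84

H-model: P₀ = D₀[(1+g_L) + H(g_S−g_L)]/(r−g_L), with H = 14/2 = 7.
P₀ = 0.54 × [(1+0.047) + 7×(0.156−0.047)] / (0.088−0.047)
   = 0.54 × 1.8100 / 0.041 = 23.8390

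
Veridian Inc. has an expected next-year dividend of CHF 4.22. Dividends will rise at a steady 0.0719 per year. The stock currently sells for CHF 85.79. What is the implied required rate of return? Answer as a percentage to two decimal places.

12.11%

Rearranging the constant-growth DDM: r = D₁/P₀ + g.
r = 4.2200 / 85.79 + 0.0719 = 0.04919 + 0.0719 = 0.12109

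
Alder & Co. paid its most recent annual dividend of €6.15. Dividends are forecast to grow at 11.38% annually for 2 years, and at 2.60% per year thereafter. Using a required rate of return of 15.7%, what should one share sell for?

Two-stage DDM. Project D₁…D_2 at 0.1138, terminal growth 0.026, discount at r = 0.157.
D_1 = 6.8499
D_2 = 7.6294
Terminal value at t=2: TV = D_3/(r−g) = 7.8277/(0.157−0.026) = 59.7538
P₀ = 6.8499/(1+0.157)^1 + 7.6294/(1+0.157)^2 + 59.7538/(1+0.157)^2 = 56.2571

€56.26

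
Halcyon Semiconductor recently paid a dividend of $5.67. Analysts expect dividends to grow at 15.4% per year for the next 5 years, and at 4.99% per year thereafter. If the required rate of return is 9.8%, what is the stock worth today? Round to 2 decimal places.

Two-stage DDM. Project D₁…D_5 at 0.154, terminal growth 0.0499, discount at r = 0.098.
D_1 = 6.5432
D_2 = 7.5508
D_3 = 8.7137
D_4 = 10.0556
D_5 = 11.6041
Terminal value at t=5: TV = D_6/(r−g) = 12.1832/(0.098−0.0499) = 253.2882
P₀ = 6.5432/(1+0.098)^1 + 7.5508/(1+0.098)^2 + 8.7137/(1+0.098)^3 + 10.0556/(1+0.098)^4 + 11.6041/(1+0.098)^5 + 253.2882/(1+0.098)^5 = 191.7038

$191.70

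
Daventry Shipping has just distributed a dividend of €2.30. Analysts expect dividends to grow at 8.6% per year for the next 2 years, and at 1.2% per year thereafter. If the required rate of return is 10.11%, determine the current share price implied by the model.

€29.92

Two-stage DDM. Project D₁…D_2 at 0.086, terminal growth 0.012, discount at r = 0.1011.
D_1 = 2.4978
D_2 = 2.7126
Terminal value at t=2: TV = D_3/(r−g) = 2.7452/(0.1011−0.012) = 30.8099
P₀ = 2.4978/(1+0.1011)^1 + 2.7126/(1+0.1011)^2 + 30.8099/(1+0.1011)^2 = 29.9177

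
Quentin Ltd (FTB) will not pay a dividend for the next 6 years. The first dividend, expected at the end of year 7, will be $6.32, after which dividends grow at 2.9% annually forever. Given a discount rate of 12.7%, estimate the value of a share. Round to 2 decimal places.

$31.47

Deferred-dividend DDM. At t=6 the remaining stream is a growing perpetuity with first payment D_7 = 6.32.
V_6 = D_7/(r−g) = 6.32/(0.127−0.029) = 64.4898
P₀ = V_6/(1+r)^6 = 64.4898/(1+0.127)^6 = 31.4737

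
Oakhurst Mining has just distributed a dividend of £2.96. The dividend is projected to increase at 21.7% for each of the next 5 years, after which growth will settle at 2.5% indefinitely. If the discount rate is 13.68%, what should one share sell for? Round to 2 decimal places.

Two-stage DDM. Project D₁…D_5 at 0.217, terminal growth 0.025, discount at r = 0.1368.
D_1 = 3.6023
D_2 = 4.3840
D_3 = 5.3354
D_4 = 6.4931
D_5 = 7.9021
Terminal value at t=5: TV = D_6/(r−g) = 8.0997/(0.1368−0.025) = 72.4480
P₀ = 3.6023/(1+0.1368)^1 + 4.3840/(1+0.1368)^2 + 5.3354/(1+0.1368)^3 + 6.4931/(1+0.1368)^4 + 7.9021/(1+0.1368)^5 + 72.4480/(1+0.1368)^5 = 56.4029

£56.40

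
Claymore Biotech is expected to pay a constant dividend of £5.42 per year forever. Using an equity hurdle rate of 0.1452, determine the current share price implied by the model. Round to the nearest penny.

Zero-growth DDM (perpetuity): P₀ = D/r = 5.42 / 0.1452 = 37.3278

£37.33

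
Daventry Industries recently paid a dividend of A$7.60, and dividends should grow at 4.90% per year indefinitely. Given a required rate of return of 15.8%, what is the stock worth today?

A$73.14

Gordon growth model: P₀ = D₁/(r − g). D₁ = 7.60 × (1 + 0.049) = 7.9724.
P₀ = 7.9724 / (0.158 − 0.049) = 7.9724 / 0.109 = 73.1413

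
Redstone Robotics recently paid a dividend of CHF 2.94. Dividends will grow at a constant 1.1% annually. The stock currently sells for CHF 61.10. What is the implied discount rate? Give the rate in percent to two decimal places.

Rearranging the constant-growth DDM: r = D₁/P₀ + g.
D₁ = 2.94 × (1 + 0.011) = 2.9723.
r = 2.9723 / 61.10 + 0.011 = 0.04865 + 0.011 = 0.05965

5.96%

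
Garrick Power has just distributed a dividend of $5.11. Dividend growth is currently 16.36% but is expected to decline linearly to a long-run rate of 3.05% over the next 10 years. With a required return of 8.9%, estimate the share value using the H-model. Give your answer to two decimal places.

$148.15

H-model: P₀ = D₀[(1+g_L) + H(g_S−g_L)]/(r−g_L), with H = 10/2 = 5.
P₀ = 5.11 × [(1+0.0305) + 5×(0.1636−0.0305)] / (0.089−0.0305)
   = 5.11 × 1.6960 / 0.0585 = 148.1463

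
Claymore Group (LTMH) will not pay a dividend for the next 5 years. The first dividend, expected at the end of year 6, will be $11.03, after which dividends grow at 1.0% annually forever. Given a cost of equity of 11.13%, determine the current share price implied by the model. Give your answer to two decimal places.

Deferred-dividend DDM. At t=5 the remaining stream is a growing perpetuity with first payment D_6 = 11.03.
V_5 = D_6/(r−g) = 11.03/(0.1113−0.01) = 108.8845
P₀ = V_5/(1+r)^5 = 108.8845/(1+0.1113)^5 = 64.2406

$64.24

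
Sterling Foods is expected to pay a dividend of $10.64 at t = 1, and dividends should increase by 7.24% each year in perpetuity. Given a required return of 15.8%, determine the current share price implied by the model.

$124.30

Gordon growth model: P₀ = D₁/(r − g), with D₁ = 10.64 given directly.
P₀ = 10.6400 / (0.158 − 0.0724) = 10.6400 / 0.0856 = 124.2991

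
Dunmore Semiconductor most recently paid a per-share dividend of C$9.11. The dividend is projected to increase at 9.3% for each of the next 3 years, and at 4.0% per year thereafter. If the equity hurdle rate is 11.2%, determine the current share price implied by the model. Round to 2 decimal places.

Two-stage DDM. Project D₁…D_3 at 0.093, terminal growth 0.04, discount at r = 0.112.
D_1 = 9.9572
D_2 = 10.8833
D_3 = 11.8954
Terminal value at t=3: TV = D_4/(r−g) = 12.3712/(0.112−0.04) = 171.8224
P₀ = 9.9572/(1+0.112)^1 + 10.8833/(1+0.112)^2 + 11.8954/(1+0.112)^3 + 171.8224/(1+0.112)^3 = 151.3650

C$151.37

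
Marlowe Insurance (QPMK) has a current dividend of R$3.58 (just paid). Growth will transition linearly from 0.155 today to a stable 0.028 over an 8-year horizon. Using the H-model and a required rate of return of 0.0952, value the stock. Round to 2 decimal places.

H-model: P₀ = D₀[(1+g_L) + H(g_S−g_L)]/(r−g_L), with H = 8/2 = 4.
P₀ = 3.58 × [(1+0.028) + 4×(0.155−0.028)] / (0.0952−0.028)
   = 3.58 × 1.5360 / 0.0672 = 81.8286

R$81.83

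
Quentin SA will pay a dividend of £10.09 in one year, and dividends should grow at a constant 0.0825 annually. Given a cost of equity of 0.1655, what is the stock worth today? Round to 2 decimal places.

£121.57

Gordon growth model: P₀ = D₁/(r − g), with D₁ = 10.09 given directly.
P₀ = 10.0900 / (0.1655 − 0.0825) = 10.0900 / 0.083 = 121.5663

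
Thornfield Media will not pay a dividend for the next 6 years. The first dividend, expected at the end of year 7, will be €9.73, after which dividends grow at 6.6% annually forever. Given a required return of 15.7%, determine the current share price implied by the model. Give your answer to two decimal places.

€44.57

Deferred-dividend DDM. At t=6 the remaining stream is a growing perpetuity with first payment D_7 = 9.73.
V_6 = D_7/(r−g) = 9.73/(0.157−0.066) = 106.9231
P₀ = V_6/(1+r)^6 = 106.9231/(1+0.157)^6 = 44.5729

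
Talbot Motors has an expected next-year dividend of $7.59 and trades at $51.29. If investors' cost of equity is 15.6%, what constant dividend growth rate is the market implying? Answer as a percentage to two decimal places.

From P₀ = D₁/(r − g), the implied growth is g = r − D₁/P₀.
g = 0.156 − 7.59/51.29 = 0.156 − 0.14798 = 0.00802

0.80%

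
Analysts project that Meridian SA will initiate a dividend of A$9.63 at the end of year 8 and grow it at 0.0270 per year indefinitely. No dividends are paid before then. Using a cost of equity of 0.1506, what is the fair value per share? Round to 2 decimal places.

A$29.18

Deferred-dividend DDM. At t=7 the remaining stream is a growing perpetuity with first payment D_8 = 9.63.
V_7 = D_8/(r−g) = 9.63/(0.1506−0.027) = 77.9126
P₀ = V_7/(1+r)^7 = 77.9126/(1+0.1506)^7 = 29.1835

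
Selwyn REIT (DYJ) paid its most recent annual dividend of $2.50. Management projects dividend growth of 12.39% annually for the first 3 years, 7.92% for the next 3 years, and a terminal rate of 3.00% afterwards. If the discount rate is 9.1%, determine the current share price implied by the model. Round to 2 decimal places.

Three-stage DDM. Project D₁…D_6; terminal Gordon value at t=6 with g = 0.03; discount at r = 0.091.
D_1 = 2.8097
D_2 = 3.1579
D_3 = 3.5491
D_4 = 3.8302
D_5 = 4.1336
D_6 = 4.4610
TV_6 = 4.5948/(0.091−0.03) = 75.3245
P₀ = Σ Dₜ/(1+r)ᵗ + TV_6/(1+r)^6 = 60.6517

$60.65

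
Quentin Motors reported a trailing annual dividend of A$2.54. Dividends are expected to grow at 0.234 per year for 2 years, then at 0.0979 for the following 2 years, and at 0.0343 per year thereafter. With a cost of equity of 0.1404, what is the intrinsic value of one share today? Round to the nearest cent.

A$38.21

Three-stage DDM. Project D₁…D_4; terminal Gordon value at t=4 with g = 0.0343; discount at r = 0.1404.
D_1 = 3.1344
D_2 = 3.8678
D_3 = 4.2465
D_4 = 4.6622
TV_4 = 4.8221/(0.1404−0.0343) = 45.4486
P₀ = Σ Dₜ/(1+r)ᵗ + TV_4/(1+r)^4 = 38.2138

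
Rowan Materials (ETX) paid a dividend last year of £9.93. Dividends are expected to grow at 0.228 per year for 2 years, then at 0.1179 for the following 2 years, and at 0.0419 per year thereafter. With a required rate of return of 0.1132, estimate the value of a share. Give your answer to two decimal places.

Three-stage DDM. Project D₁…D_4; terminal Gordon value at t=4 with g = 0.0419; discount at r = 0.1132.
D_1 = 12.1940
D_2 = 14.9743
D_3 = 16.7397
D_4 = 18.7134
TV_4 = 19.4975/(0.1132−0.0419) = 273.4566
P₀ = Σ Dₜ/(1+r)ᵗ + TV_4/(1+r)^4 = 225.4304

£225.43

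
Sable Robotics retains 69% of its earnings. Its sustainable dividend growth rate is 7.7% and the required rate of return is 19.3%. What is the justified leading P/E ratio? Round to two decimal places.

Payout ratio b = 1 − 0.69 = 0.31.
Justified leading P/E = b/(r−g) = 0.31/(0.193−0.077) = 2.6724

2.67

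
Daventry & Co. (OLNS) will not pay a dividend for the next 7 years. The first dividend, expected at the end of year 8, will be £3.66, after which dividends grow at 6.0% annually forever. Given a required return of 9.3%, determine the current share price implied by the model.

Deferred-dividend DDM. At t=7 the remaining stream is a growing perpetuity with first payment D_8 = 3.66.
V_7 = D_8/(r−g) = 3.66/(0.093−0.06) = 110.9091
P₀ = V_7/(1+r)^7 = 110.9091/(1+0.093)^7 = 59.5149

£59.51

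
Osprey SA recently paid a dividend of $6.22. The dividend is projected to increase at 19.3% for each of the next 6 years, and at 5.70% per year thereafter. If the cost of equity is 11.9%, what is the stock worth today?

$202.69

Two-stage DDM. Project D₁…D_6 at 0.193, terminal growth 0.057, discount at r = 0.119.
D_1 = 7.4205
D_2 = 8.8526
D_3 = 10.5612
D_4 = 12.5995
D_5 = 15.0312
D_6 = 17.9322
Terminal value at t=6: TV = D_7/(r−g) = 18.9543/(0.119−0.057) = 305.7147
P₀ = 7.4205/(1+0.119)^1 + 8.8526/(1+0.119)^2 + 10.5612/(1+0.119)^3 + 12.5995/(1+0.119)^4 + 15.0312/(1+0.119)^5 + 17.9322/(1+0.119)^6 + 305.7147/(1+0.119)^6 = 202.6925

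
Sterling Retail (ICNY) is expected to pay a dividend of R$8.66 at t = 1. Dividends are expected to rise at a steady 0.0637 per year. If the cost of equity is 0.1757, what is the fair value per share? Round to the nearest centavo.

Gordon growth model: P₀ = D₁/(r − g), with D₁ = 8.66 given directly.
P₀ = 8.6600 / (0.1757 − 0.0637) = 8.6600 / 0.112 = 77.3214

R$77.32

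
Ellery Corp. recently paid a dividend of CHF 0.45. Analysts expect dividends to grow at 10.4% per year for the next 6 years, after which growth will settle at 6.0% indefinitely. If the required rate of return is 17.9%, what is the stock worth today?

Two-stage DDM. Project D₁…D_6 at 0.104, terminal growth 0.06, discount at r = 0.179.
D_1 = 0.4968
D_2 = 0.5485
D_3 = 0.6055
D_4 = 0.6685
D_5 = 0.7380
D_6 = 0.8148
Terminal value at t=6: TV = D_7/(r−g) = 0.8636/(0.179−0.06) = 7.2575
P₀ = 0.4968/(1+0.179)^1 + 0.5485/(1+0.179)^2 + 0.6055/(1+0.179)^3 + 0.6685/(1+0.179)^4 + 0.7380/(1+0.179)^5 + 0.8148/(1+0.179)^6 + 7.2575/(1+0.179)^6 = 4.8608

CHF 4.86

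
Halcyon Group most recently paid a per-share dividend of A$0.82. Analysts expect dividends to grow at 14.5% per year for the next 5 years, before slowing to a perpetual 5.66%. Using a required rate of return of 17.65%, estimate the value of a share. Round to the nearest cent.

A$10.09

Two-stage DDM. Project D₁…D_5 at 0.145, terminal growth 0.0566, discount at r = 0.1765.
D_1 = 0.9389
D_2 = 1.0750
D_3 = 1.2309
D_4 = 1.4094
D_5 = 1.6138
Terminal value at t=5: TV = D_6/(r−g) = 1.7051/(0.1765−0.0566) = 14.2211
P₀ = 0.9389/(1+0.1765)^1 + 1.0750/(1+0.1765)^2 + 1.2309/(1+0.1765)^3 + 1.4094/(1+0.1765)^4 + 1.6138/(1+0.1765)^5 + 14.2211/(1+0.1765)^5 = 10.0914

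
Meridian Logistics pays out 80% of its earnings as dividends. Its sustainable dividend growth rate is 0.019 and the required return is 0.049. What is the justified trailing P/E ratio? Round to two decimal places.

Justified trailing P/E = b(1+g)/(r−g) = 0.80×(1+0.019)/(0.049−0.019) = 27.1733

27.17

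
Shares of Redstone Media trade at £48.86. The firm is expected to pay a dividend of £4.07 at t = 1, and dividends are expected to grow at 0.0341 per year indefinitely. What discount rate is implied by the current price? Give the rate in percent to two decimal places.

Rearranging the constant-growth DDM: r = D₁/P₀ + g.
r = 4.0700 / 48.86 + 0.0341 = 0.08330 + 0.0341 = 0.11740

11.74%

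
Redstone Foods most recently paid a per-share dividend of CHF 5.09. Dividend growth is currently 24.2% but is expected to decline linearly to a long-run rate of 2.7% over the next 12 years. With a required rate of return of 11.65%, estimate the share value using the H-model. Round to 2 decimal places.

CHF 131.77

H-model: P₀ = D₀[(1+g_L) + H(g_S−g_L)]/(r−g_L), with H = 12/2 = 6.
P₀ = 5.09 × [(1+0.027) + 6×(0.242−0.027)] / (0.1165−0.027)
   = 5.09 × 2.3170 / 0.0895 = 131.7713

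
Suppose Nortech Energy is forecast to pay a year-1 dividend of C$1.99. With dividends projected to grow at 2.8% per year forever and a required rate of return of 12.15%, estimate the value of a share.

C$21.28

Gordon growth model: P₀ = D₁/(r − g), with D₁ = 1.99 given directly.
P₀ = 1.9900 / (0.1215 − 0.028) = 1.9900 / 0.0935 = 21.2834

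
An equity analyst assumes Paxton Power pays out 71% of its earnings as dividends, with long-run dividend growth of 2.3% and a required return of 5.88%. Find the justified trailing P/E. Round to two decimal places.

20.29

Justified trailing P/E = b(1+g)/(r−g) = 0.71×(1+0.023)/(0.0588−0.023) = 20.2885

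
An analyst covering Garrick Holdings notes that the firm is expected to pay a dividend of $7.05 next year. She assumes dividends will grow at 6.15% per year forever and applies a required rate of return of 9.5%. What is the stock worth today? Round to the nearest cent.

Gordon growth model: P₀ = D₁/(r − g), with D₁ = 7.05 given directly.
P₀ = 7.0500 / (0.095 − 0.0615) = 7.0500 / 0.0335 = 210.4478

$210.45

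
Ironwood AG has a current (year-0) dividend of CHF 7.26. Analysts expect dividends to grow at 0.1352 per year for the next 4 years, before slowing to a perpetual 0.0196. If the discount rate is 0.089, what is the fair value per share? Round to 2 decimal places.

CHF 158.20

Two-stage DDM. Project D₁…D_4 at 0.1352, terminal growth 0.0196, discount at r = 0.089.
D_1 = 8.2416
D_2 = 9.3558
D_3 = 10.6207
D_4 = 12.0566
Terminal value at t=4: TV = D_5/(r−g) = 12.2929/(0.089−0.0196) = 177.1318
P₀ = 8.2416/(1+0.089)^1 + 9.3558/(1+0.089)^2 + 10.6207/(1+0.089)^3 + 12.0566/(1+0.089)^4 + 177.1318/(1+0.089)^4 = 158.1996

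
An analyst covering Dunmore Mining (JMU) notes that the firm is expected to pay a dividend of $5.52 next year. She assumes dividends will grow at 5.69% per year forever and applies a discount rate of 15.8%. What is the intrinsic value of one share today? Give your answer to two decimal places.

Gordon growth model: P₀ = D₁/(r − g), with D₁ = 5.52 given directly.
P₀ = 5.5200 / (0.158 − 0.0569) = 5.5200 / 0.1011 = 54.5994

$54.60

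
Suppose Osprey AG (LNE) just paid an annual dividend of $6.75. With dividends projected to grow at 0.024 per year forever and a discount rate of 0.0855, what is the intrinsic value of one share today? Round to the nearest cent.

Gordon growth model: P₀ = D₁/(r − g). D₁ = 6.75 × (1 + 0.024) = 6.9120.
P₀ = 6.9120 / (0.0855 − 0.024) = 6.9120 / 0.0615 = 112.3902

$112.39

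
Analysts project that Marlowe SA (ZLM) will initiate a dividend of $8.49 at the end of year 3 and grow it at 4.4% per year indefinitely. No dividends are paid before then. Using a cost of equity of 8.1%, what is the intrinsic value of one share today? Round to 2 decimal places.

$196.36

Deferred-dividend DDM. At t=2 the remaining stream is a growing perpetuity with first payment D_3 = 8.49.
V_2 = D_3/(r−g) = 8.49/(0.081−0.044) = 229.4595
P₀ = V_2/(1+r)^2 = 229.4595/(1+0.081)^2 = 196.3607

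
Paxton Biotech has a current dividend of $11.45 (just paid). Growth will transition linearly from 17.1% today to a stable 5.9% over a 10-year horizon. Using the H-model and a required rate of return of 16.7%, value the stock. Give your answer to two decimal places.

H-model: P₀ = D₀[(1+g_L) + H(g_S−g_L)]/(r−g_L), with H = 10/2 = 5.
P₀ = 11.45 × [(1+0.059) + 5×(0.171−0.059)] / (0.167−0.059)
   = 11.45 × 1.6190 / 0.108 = 171.6440

$171.64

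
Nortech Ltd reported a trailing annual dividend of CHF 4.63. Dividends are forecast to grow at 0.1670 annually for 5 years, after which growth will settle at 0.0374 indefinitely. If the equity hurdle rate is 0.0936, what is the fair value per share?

CHF 146.51

Two-stage DDM. Project D₁…D_5 at 0.167, terminal growth 0.0374, discount at r = 0.0936.
D_1 = 5.4032
D_2 = 6.3055
D_3 = 7.3586
D_4 = 8.5875
D_5 = 10.0216
Terminal value at t=5: TV = D_6/(r−g) = 10.3964/(0.0936−0.0374) = 184.9887
P₀ = 5.4032/(1+0.0936)^1 + 6.3055/(1+0.0936)^2 + 7.3586/(1+0.0936)^3 + 8.5875/(1+0.0936)^4 + 10.0216/(1+0.0936)^5 + 184.9887/(1+0.0936)^5 = 146.5141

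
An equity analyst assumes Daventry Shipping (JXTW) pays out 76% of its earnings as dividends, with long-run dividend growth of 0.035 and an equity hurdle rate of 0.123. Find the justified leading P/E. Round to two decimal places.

Justified leading P/E = b/(r−g) = 0.76/(0.123−0.035) = 8.6364

8.64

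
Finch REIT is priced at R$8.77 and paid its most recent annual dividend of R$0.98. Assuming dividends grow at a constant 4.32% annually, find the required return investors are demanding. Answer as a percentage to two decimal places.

15.98%

Rearranging the constant-growth DDM: r = D₁/P₀ + g.
D₁ = 0.98 × (1 + 0.0432) = 1.0223.
r = 1.0223 / 8.77 + 0.0432 = 0.11657 + 0.0432 = 0.15977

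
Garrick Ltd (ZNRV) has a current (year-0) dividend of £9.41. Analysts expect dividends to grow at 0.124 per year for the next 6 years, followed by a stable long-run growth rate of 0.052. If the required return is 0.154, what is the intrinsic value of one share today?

Two-stage DDM. Project D₁…D_6 at 0.124, terminal growth 0.052, discount at r = 0.154.
D_1 = 10.5768
D_2 = 11.8884
D_3 = 13.3625
D_4 = 15.0195
D_5 = 16.8819
D_6 = 18.9752
Terminal value at t=6: TV = D_7/(r−g) = 19.9620/(0.154−0.052) = 195.7055
P₀ = 10.5768/(1+0.154)^1 + 11.8884/(1+0.154)^2 + 13.3625/(1+0.154)^3 + 15.0195/(1+0.154)^4 + 16.8819/(1+0.154)^5 + 18.9752/(1+0.154)^6 + 195.7055/(1+0.154)^6 = 134.4042

£134.40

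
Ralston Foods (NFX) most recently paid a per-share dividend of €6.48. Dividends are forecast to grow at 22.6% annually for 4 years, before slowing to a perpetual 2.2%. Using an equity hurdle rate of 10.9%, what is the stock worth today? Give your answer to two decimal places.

Two-stage DDM. Project D₁…D_4 at 0.226, terminal growth 0.022, discount at r = 0.109.
D_1 = 7.9445
D_2 = 9.7399
D_3 = 11.9412
D_4 = 14.6399
Terminal value at t=4: TV = D_5/(r−g) = 14.9619/(0.109−0.022) = 171.9763
P₀ = 7.9445/(1+0.109)^1 + 9.7399/(1+0.109)^2 + 11.9412/(1+0.109)^3 + 14.6399/(1+0.109)^4 + 171.9763/(1+0.109)^4 = 147.2118

€147.21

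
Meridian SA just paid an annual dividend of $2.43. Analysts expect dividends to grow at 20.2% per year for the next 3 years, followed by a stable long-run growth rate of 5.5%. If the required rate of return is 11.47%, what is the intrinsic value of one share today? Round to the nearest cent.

$62.33

Two-stage DDM. Project D₁…D_3 at 0.202, terminal growth 0.055, discount at r = 0.1147.
D_1 = 2.9209
D_2 = 3.5109
D_3 = 4.2201
Terminal value at t=3: TV = D_4/(r−g) = 4.4522/(0.1147−0.055) = 74.5758
P₀ = 2.9209/(1+0.1147)^1 + 3.5109/(1+0.1147)^2 + 4.2201/(1+0.1147)^3 + 74.5758/(1+0.1147)^3 = 62.3350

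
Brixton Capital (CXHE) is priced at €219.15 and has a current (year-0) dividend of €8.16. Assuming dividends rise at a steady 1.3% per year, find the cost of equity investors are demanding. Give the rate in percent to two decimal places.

Rearranging the constant-growth DDM: r = D₁/P₀ + g.
D₁ = 8.16 × (1 + 0.013) = 8.2661.
r = 8.2661 / 219.15 + 0.013 = 0.03772 + 0.013 = 0.05072

5.07%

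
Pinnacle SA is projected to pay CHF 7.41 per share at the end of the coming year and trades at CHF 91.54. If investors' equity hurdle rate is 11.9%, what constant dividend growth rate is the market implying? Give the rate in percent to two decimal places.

From P₀ = D₁/(r − g), the implied growth is g = r − D₁/P₀.
g = 0.119 − 7.41/91.54 = 0.119 − 0.08095 = 0.03805

3.81%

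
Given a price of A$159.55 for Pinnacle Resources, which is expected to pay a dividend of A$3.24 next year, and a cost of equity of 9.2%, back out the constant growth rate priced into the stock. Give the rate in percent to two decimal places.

7.17%

From P₀ = D₁/(r − g), the implied growth is g = r − D₁/P₀.
g = 0.092 − 3.24/159.55 = 0.092 − 0.02031 = 0.07169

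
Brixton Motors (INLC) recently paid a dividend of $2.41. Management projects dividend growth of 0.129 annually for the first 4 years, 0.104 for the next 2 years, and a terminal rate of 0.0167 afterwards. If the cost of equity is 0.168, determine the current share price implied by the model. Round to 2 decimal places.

Three-stage DDM. Project D₁…D_6; terminal Gordon value at t=6 with g = 0.0167; discount at r = 0.168.
D_1 = 2.7209
D_2 = 3.0719
D_3 = 3.4682
D_4 = 3.9156
D_5 = 4.3228
D_6 = 4.7723
TV_6 = 4.8520/(0.168−0.0167) = 32.0690
P₀ = Σ Dₜ/(1+r)ᵗ + TV_6/(1+r)^6 = 25.3607

$25.36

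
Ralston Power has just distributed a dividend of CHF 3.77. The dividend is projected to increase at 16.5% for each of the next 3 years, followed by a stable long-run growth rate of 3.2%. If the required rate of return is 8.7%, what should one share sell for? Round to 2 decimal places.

Two-stage DDM. Project D₁…D_3 at 0.165, terminal growth 0.032, discount at r = 0.087.
D_1 = 4.3921
D_2 = 5.1167
D_3 = 5.9610
Terminal value at t=3: TV = D_4/(r−g) = 6.1518/(0.087−0.032) = 111.8500
P₀ = 4.3921/(1+0.087)^1 + 5.1167/(1+0.087)^2 + 5.9610/(1+0.087)^3 + 111.8500/(1+0.087)^3 = 100.0980

CHF 100.10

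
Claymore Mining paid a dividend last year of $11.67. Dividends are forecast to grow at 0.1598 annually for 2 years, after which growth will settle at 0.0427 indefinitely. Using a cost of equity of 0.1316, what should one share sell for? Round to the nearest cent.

$168.00

Two-stage DDM. Project D₁…D_2 at 0.1598, terminal growth 0.0427, discount at r = 0.1316.
D_1 = 13.5349
D_2 = 15.6977
Terminal value at t=2: TV = D_3/(r−g) = 16.3680/(0.1316−0.0427) = 184.1173
P₀ = 13.5349/(1+0.1316)^1 + 15.6977/(1+0.1316)^2 + 184.1173/(1+0.1316)^2 = 168.0031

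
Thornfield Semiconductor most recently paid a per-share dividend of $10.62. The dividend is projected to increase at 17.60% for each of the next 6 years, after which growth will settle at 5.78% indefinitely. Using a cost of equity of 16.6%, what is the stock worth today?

$174.94

Two-stage DDM. Project D₁…D_6 at 0.176, terminal growth 0.0578, discount at r = 0.166.
D_1 = 12.4891
D_2 = 14.6872
D_3 = 17.2722
D_4 = 20.3121
D_5 = 23.8870
D_6 = 28.0911
Terminal value at t=6: TV = D_7/(r−g) = 29.7147/(0.166−0.0578) = 274.6280
P₀ = 12.4891/(1+0.166)^1 + 14.6872/(1+0.166)^2 + 17.2722/(1+0.166)^3 + 20.3121/(1+0.166)^4 + 23.8870/(1+0.166)^5 + 28.0911/(1+0.166)^6 + 274.6280/(1+0.166)^6 = 174.9435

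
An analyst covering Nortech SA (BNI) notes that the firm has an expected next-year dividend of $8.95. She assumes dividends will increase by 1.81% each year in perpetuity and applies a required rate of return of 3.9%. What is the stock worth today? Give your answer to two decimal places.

Gordon growth model: P₀ = D₁/(r − g), with D₁ = 8.95 given directly.
P₀ = 8.9500 / (0.039 − 0.0181) = 8.9500 / 0.0209 = 428.2297

$428.23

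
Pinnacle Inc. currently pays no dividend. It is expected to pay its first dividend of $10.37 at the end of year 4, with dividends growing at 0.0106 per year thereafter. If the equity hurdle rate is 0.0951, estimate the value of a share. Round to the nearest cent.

Deferred-dividend DDM. At t=3 the remaining stream is a growing perpetuity with first payment D_4 = 10.37.
V_3 = D_4/(r−g) = 10.37/(0.0951−0.0106) = 122.7219
P₀ = V_3/(1+r)^3 = 122.7219/(1+0.0951)^3 = 93.4460

$93.45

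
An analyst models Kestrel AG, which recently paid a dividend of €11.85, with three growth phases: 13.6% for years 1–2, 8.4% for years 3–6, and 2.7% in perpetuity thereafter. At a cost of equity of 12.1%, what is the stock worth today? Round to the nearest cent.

€185.22

Three-stage DDM. Project D₁…D_6; terminal Gordon value at t=6 with g = 0.027; discount at r = 0.121.
D_1 = 13.4616
D_2 = 15.2924
D_3 = 16.5769
D_4 = 17.9694
D_5 = 19.4788
D_6 = 21.1151
TV_6 = 21.6852/(0.121−0.027) = 230.6932
P₀ = Σ Dₜ/(1+r)ᵗ + TV_6/(1+r)^6 = 185.2208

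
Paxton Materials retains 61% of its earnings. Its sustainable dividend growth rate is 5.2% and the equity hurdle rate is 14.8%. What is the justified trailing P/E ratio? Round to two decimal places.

Payout ratio b = 1 − 0.61 = 0.39.
Justified trailing P/E = b(1+g)/(r−g) = 0.39×(1+0.052)/(0.148−0.052) = 4.2737

4.27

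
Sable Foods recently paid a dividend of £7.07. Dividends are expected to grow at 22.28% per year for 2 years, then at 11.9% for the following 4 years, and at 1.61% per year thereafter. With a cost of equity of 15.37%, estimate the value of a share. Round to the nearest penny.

Three-stage DDM. Project D₁…D_6; terminal Gordon value at t=6 with g = 0.0161; discount at r = 0.1537.
D_1 = 8.6452
D_2 = 10.5713
D_3 = 11.8293
D_4 = 13.2370
D_5 = 14.8122
D_6 = 16.5749
TV_6 = 16.8417/(0.1537−0.0161) = 122.3964
P₀ = Σ Dₜ/(1+r)ᵗ + TV_6/(1+r)^6 = 96.7920

£96.79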